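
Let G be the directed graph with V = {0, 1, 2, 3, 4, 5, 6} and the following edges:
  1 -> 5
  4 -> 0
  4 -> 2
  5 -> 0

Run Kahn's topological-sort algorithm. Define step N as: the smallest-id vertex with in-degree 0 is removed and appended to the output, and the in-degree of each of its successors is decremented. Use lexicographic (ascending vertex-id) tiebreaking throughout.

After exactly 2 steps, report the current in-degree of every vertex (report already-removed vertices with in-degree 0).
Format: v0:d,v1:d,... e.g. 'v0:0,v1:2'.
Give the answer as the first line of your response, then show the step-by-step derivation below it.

v0:2,v1:0,v2:1,v3:0,v4:0,v5:0,v6:0

step 1: output 1; order=[1]; indeg=(2,0,1,0,0,0,0)
step 2: output 3; order=[1,3]; indeg=(2,0,1,0,0,0,0)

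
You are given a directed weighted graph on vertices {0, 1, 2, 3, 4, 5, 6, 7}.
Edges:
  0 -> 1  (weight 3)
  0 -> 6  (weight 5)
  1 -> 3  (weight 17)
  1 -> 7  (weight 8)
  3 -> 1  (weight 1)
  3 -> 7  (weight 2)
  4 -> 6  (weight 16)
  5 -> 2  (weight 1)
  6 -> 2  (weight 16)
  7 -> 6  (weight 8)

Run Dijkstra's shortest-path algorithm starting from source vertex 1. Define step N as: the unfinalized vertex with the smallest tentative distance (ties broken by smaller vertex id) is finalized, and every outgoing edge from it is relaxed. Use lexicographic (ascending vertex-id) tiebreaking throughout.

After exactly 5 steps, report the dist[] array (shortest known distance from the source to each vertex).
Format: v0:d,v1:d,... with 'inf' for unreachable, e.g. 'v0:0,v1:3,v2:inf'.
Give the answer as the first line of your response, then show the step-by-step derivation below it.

v0:inf,v1:0,v2:32,v3:17,v4:inf,v5:inf,v6:16,v7:8

step 1: dist = v0:inf,v1:0,v2:inf,v3:17,v4:inf,v5:inf,v6:inf,v7:8
step 2: dist = v0:inf,v1:0,v2:inf,v3:17,v4:inf,v5:inf,v6:16,v7:8
step 3: dist = v0:inf,v1:0,v2:32,v3:17,v4:inf,v5:inf,v6:16,v7:8
step 4: dist = v0:inf,v1:0,v2:32,v3:17,v4:inf,v5:inf,v6:16,v7:8
step 5: dist = v0:inf,v1:0,v2:32,v3:17,v4:inf,v5:inf,v6:16,v7:8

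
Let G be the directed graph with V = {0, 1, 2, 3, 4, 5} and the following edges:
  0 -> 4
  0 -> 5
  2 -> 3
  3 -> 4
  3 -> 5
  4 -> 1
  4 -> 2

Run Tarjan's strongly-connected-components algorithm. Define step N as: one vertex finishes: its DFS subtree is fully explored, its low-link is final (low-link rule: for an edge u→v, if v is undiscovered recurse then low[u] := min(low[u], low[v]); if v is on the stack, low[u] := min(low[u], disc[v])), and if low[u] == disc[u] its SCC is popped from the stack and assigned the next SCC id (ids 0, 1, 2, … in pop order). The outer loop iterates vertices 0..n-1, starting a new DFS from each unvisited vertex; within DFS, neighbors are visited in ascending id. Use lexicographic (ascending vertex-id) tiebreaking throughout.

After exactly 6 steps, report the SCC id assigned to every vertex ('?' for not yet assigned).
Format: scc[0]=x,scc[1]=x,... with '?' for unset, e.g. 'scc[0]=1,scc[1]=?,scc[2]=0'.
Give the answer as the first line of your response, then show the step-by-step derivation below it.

scc[0]=3,scc[1]=0,scc[2]=2,scc[3]=2,scc[4]=2,scc[5]=1

step 1: low=(low[0]=0,low[1]=2,low[2]=?,low[3]=?,low[4]=1,low[5]=?); scc=(scc[0]=?,scc[1]=0,scc[2]=?,scc[3]=?,scc[4]=?,scc[5]=?)
step 2: low=(low[0]=0,low[1]=2,low[2]=3,low[3]=1,low[4]=1,low[5]=5); scc=(scc[0]=?,scc[1]=0,scc[2]=?,scc[3]=?,scc[4]=?,scc[5]=1)
step 3: low=(low[0]=0,low[1]=2,low[2]=3,low[3]=1,low[4]=1,low[5]=5); scc=(scc[0]=?,scc[1]=0,scc[2]=?,scc[3]=?,scc[4]=?,scc[5]=1)
step 4: low=(low[0]=0,low[1]=2,low[2]=1,low[3]=1,low[4]=1,low[5]=5); scc=(scc[0]=?,scc[1]=0,scc[2]=?,scc[3]=?,scc[4]=?,scc[5]=1)
step 5: low=(low[0]=0,low[1]=2,low[2]=1,low[3]=1,low[4]=1,low[5]=5); scc=(scc[0]=?,scc[1]=0,scc[2]=2,scc[3]=2,scc[4]=2,scc[5]=1)
step 6: low=(low[0]=0,low[1]=2,low[2]=1,low[3]=1,low[4]=1,low[5]=5); scc=(scc[0]=3,scc[1]=0,scc[2]=2,scc[3]=2,scc[4]=2,scc[5]=1)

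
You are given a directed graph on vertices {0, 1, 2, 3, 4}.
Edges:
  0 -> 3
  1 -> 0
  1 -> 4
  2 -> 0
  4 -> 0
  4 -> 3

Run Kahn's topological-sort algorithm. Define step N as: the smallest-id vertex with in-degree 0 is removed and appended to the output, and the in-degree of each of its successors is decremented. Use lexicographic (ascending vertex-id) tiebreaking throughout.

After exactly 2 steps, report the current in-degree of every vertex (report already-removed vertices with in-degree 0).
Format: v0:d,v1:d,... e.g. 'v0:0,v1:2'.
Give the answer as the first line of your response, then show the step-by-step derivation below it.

v0:1,v1:0,v2:0,v3:2,v4:0

step 1: output 1; order=[1]; indeg=(2,0,0,2,0)
step 2: output 2; order=[1,2]; indeg=(1,0,0,2,0)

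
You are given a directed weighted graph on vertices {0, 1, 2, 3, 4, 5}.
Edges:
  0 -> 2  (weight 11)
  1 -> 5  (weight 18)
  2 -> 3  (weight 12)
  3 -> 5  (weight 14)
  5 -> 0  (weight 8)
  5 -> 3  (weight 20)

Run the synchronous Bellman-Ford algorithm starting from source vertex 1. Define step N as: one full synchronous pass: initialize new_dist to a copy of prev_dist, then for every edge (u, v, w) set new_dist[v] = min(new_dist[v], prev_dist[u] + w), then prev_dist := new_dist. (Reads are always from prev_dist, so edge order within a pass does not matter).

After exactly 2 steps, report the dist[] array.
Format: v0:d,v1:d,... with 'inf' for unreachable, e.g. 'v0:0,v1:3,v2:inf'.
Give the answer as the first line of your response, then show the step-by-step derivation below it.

v0:26,v1:0,v2:inf,v3:38,v4:inf,v5:18

step 1: dist = v0:inf,v1:0,v2:inf,v3:inf,v4:inf,v5:18
step 2: dist = v0:26,v1:0,v2:inf,v3:38,v4:inf,v5:18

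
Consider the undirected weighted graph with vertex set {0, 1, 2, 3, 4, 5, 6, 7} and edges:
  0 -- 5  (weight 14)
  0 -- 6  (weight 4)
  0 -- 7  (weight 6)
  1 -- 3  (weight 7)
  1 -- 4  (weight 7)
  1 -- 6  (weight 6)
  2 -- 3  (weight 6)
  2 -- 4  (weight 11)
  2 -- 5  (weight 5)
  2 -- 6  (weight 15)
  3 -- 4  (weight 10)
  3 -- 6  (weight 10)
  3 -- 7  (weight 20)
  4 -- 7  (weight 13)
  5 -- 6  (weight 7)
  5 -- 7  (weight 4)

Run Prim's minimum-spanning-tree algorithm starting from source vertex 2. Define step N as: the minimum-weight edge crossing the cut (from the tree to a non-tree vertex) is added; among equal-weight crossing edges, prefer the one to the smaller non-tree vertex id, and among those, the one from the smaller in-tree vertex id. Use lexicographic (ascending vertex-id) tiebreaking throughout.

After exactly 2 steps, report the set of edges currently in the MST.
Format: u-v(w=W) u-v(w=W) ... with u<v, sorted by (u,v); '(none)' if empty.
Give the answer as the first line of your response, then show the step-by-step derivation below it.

2-5(w=5) 5-7(w=4)

step 1: add edge 2-5 (w=5); MST = {2-5(w=5)}
step 2: add edge 5-7 (w=4); MST = {2-5(w=5) 5-7(w=4)}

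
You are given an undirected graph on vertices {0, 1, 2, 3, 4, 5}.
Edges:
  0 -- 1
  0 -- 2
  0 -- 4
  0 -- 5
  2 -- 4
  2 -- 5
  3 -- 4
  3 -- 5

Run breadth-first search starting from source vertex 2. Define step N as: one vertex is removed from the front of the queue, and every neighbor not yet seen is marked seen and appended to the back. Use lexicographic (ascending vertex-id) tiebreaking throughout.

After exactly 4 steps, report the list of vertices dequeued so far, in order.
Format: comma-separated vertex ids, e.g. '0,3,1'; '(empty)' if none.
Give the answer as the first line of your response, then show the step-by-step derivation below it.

2,0,4,5

step 1: dequeue 2; queue=[0,4,5]; order=2
step 2: dequeue 0; queue=[4,5,1]; order=2,0
step 3: dequeue 4; queue=[5,1,3]; order=2,0,4
step 4: dequeue 5; queue=[1,3]; order=2,0,4,5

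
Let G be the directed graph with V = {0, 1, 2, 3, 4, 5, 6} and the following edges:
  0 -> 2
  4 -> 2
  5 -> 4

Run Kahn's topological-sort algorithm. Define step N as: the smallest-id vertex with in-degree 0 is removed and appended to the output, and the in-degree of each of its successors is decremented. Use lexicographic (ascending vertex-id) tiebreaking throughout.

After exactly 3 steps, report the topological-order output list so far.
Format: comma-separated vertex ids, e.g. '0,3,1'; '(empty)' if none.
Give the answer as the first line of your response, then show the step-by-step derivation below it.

0,1,3

step 1: output 0; order=[0]; indeg=(0,0,1,0,1,0,0)
step 2: output 1; order=[0,1]; indeg=(0,0,1,0,1,0,0)
step 3: output 3; order=[0,1,3]; indeg=(0,0,1,0,1,0,0)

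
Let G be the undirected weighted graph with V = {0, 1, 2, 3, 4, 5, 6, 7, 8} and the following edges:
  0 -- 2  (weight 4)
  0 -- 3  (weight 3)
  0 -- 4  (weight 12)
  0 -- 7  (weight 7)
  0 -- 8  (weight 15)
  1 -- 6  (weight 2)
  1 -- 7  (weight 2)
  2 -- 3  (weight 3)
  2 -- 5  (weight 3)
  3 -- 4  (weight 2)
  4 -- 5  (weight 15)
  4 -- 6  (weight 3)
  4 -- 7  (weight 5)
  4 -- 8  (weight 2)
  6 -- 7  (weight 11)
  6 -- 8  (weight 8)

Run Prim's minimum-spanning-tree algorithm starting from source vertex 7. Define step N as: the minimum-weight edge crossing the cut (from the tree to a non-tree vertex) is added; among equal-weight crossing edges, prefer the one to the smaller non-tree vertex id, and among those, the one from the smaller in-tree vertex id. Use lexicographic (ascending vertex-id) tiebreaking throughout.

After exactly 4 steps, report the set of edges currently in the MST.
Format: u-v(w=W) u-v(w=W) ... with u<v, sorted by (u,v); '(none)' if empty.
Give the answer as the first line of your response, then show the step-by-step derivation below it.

1-6(w=2) 1-7(w=2) 3-4(w=2) 4-6(w=3)

step 1: add edge 1-7 (w=2); MST = {1-7(w=2)}
step 2: add edge 1-6 (w=2); MST = {1-6(w=2) 1-7(w=2)}
step 3: add edge 4-6 (w=3); MST = {1-6(w=2) 1-7(w=2) 4-6(w=3)}
step 4: add edge 3-4 (w=2); MST = {1-6(w=2) 1-7(w=2) 3-4(w=2) 4-6(w=3)}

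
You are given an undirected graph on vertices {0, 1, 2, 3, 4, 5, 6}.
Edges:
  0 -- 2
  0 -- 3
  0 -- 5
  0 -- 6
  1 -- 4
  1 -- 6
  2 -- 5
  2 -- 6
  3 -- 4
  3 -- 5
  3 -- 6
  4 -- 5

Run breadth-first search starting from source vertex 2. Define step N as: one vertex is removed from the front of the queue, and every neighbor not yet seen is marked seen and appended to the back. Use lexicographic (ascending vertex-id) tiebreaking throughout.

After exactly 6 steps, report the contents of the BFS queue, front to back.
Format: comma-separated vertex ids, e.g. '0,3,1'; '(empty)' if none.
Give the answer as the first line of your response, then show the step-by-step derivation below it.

1

step 1: dequeue 2; queue=[0,5,6]; order=2
step 2: dequeue 0; queue=[5,6,3]; order=2,0
step 3: dequeue 5; queue=[6,3,4]; order=2,0,5
step 4: dequeue 6; queue=[3,4,1]; order=2,0,5,6
step 5: dequeue 3; queue=[4,1]; order=2,0,5,6,3
step 6: dequeue 4; queue=[1]; order=2,0,5,6,3,4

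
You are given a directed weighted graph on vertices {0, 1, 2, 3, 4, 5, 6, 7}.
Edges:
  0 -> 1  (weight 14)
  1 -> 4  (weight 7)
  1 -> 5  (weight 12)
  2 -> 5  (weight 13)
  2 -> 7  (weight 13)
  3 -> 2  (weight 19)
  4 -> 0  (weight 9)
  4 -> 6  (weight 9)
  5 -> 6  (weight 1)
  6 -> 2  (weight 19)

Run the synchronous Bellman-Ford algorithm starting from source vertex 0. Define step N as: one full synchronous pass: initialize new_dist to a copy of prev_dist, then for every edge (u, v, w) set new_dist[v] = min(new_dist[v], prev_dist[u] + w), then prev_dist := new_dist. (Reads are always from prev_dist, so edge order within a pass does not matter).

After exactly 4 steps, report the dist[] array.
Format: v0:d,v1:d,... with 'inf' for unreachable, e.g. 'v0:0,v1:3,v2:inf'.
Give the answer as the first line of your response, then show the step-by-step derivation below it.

v0:0,v1:14,v2:46,v3:inf,v4:21,v5:26,v6:27,v7:inf

step 1: dist = v0:0,v1:14,v2:inf,v3:inf,v4:inf,v5:inf,v6:inf,v7:inf
step 2: dist = v0:0,v1:14,v2:inf,v3:inf,v4:21,v5:26,v6:inf,v7:inf
step 3: dist = v0:0,v1:14,v2:inf,v3:inf,v4:21,v5:26,v6:27,v7:inf
step 4: dist = v0:0,v1:14,v2:46,v3:inf,v4:21,v5:26,v6:27,v7:inf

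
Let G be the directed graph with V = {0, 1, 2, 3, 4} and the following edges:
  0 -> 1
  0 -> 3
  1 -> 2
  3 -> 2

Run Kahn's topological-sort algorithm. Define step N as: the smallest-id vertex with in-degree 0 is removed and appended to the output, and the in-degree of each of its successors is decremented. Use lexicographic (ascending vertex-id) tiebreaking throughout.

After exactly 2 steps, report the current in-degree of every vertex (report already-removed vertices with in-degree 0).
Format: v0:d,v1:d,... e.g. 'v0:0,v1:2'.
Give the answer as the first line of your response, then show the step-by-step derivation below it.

v0:0,v1:0,v2:1,v3:0,v4:0

step 1: output 0; order=[0]; indeg=(0,0,2,0,0)
step 2: output 1; order=[0,1]; indeg=(0,0,1,0,0)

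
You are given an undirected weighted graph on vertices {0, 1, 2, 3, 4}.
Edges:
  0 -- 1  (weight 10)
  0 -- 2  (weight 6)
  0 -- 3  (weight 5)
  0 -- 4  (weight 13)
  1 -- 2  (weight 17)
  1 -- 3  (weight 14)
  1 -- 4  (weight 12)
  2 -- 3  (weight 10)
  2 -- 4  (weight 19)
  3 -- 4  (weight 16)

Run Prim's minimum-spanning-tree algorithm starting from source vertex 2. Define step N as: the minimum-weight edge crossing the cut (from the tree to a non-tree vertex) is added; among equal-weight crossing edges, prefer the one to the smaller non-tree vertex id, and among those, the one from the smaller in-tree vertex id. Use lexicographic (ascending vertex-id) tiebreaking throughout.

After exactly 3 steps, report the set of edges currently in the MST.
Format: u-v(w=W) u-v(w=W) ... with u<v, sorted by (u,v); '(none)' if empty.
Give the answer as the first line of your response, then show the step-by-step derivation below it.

0-1(w=10) 0-2(w=6) 0-3(w=5)

step 1: add edge 0-2 (w=6); MST = {0-2(w=6)}
step 2: add edge 0-3 (w=5); MST = {0-2(w=6) 0-3(w=5)}
step 3: add edge 0-1 (w=10); MST = {0-1(w=10) 0-2(w=6) 0-3(w=5)}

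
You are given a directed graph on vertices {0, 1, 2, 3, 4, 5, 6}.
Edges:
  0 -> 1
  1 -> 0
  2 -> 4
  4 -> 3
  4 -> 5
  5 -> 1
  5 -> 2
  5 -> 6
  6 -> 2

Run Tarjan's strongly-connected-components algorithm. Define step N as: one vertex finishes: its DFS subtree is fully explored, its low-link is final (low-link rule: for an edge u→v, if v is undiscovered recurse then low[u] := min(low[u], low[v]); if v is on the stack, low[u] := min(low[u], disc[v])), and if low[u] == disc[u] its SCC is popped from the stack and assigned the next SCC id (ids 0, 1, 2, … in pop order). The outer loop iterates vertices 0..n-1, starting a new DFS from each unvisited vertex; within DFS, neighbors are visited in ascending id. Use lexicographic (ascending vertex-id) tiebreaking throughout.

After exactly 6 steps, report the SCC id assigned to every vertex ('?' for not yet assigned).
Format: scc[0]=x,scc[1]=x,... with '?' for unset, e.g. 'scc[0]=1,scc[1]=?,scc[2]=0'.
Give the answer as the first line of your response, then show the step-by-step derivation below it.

scc[0]=0,scc[1]=0,scc[2]=?,scc[3]=1,scc[4]=?,scc[5]=?,scc[6]=?

step 1: low=(low[0]=0,low[1]=0,low[2]=?,low[3]=?,low[4]=?,low[5]=?,low[6]=?); scc=(scc[0]=?,scc[1]=?,scc[2]=?,scc[3]=?,scc[4]=?,scc[5]=?,scc[6]=?)
step 2: low=(low[0]=0,low[1]=0,low[2]=?,low[3]=?,low[4]=?,low[5]=?,low[6]=?); scc=(scc[0]=0,scc[1]=0,scc[2]=?,scc[3]=?,scc[4]=?,scc[5]=?,scc[6]=?)
step 3: low=(low[0]=0,low[1]=0,low[2]=2,low[3]=4,low[4]=3,low[5]=?,low[6]=?); scc=(scc[0]=0,scc[1]=0,scc[2]=?,scc[3]=1,scc[4]=?,scc[5]=?,scc[6]=?)
step 4: low=(low[0]=0,low[1]=0,low[2]=2,low[3]=4,low[4]=3,low[5]=2,low[6]=2); scc=(scc[0]=0,scc[1]=0,scc[2]=?,scc[3]=1,scc[4]=?,scc[5]=?,scc[6]=?)
step 5: low=(low[0]=0,low[1]=0,low[2]=2,low[3]=4,low[4]=3,low[5]=2,low[6]=2); scc=(scc[0]=0,scc[1]=0,scc[2]=?,scc[3]=1,scc[4]=?,scc[5]=?,scc[6]=?)
step 6: low=(low[0]=0,low[1]=0,low[2]=2,low[3]=4,low[4]=2,low[5]=2,low[6]=2); scc=(scc[0]=0,scc[1]=0,scc[2]=?,scc[3]=1,scc[4]=?,scc[5]=?,scc[6]=?)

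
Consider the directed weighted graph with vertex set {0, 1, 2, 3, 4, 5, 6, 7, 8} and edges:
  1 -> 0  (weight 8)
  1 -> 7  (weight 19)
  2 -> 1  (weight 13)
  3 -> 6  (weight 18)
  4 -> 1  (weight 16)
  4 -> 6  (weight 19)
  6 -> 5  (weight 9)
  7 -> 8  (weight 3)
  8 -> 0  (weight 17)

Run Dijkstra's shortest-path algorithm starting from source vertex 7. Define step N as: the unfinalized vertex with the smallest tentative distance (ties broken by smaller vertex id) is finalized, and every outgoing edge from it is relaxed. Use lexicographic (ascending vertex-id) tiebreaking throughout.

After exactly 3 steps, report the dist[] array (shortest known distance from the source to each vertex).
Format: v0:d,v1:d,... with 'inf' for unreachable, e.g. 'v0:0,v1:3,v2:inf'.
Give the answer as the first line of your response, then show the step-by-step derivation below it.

v0:20,v1:inf,v2:inf,v3:inf,v4:inf,v5:inf,v6:inf,v7:0,v8:3

step 1: dist = v0:inf,v1:inf,v2:inf,v3:inf,v4:inf,v5:inf,v6:inf,v7:0,v8:3
step 2: dist = v0:20,v1:inf,v2:inf,v3:inf,v4:inf,v5:inf,v6:inf,v7:0,v8:3
step 3: dist = v0:20,v1:inf,v2:inf,v3:inf,v4:inf,v5:inf,v6:inf,v7:0,v8:3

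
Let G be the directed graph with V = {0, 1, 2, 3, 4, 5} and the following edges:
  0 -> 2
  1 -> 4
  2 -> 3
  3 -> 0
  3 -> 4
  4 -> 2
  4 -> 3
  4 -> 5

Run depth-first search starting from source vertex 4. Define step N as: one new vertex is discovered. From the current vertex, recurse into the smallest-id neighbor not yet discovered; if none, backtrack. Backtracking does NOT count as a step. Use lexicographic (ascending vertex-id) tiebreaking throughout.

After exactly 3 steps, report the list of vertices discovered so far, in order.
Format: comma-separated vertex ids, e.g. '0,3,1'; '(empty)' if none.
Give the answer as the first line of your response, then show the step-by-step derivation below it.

4,2,3

step 1: discover 4; path=4; order=4
step 2: discover 2; path=4>2; order=4,2
step 3: discover 3; path=4>2>3; order=4,2,3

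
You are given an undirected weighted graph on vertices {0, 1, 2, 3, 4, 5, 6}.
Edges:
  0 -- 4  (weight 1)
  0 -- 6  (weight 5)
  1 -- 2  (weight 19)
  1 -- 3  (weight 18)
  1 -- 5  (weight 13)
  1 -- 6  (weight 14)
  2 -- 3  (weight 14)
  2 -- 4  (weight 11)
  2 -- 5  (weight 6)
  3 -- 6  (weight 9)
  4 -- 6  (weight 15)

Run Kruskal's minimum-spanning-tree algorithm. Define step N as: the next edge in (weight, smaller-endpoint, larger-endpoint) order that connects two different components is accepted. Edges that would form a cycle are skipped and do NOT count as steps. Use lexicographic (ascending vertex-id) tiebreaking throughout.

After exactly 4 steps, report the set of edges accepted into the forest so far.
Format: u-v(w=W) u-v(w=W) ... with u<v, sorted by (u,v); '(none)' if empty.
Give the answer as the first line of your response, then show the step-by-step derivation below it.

0-4(w=1) 0-6(w=5) 2-5(w=6) 3-6(w=9)

step 1: add edge 0-4 (w=1); MST = {0-4(w=1)}
step 2: add edge 0-6 (w=5); MST = {0-4(w=1) 0-6(w=5)}
step 3: add edge 2-5 (w=6); MST = {0-4(w=1) 0-6(w=5) 2-5(w=6)}
step 4: add edge 3-6 (w=9); MST = {0-4(w=1) 0-6(w=5) 2-5(w=6) 3-6(w=9)}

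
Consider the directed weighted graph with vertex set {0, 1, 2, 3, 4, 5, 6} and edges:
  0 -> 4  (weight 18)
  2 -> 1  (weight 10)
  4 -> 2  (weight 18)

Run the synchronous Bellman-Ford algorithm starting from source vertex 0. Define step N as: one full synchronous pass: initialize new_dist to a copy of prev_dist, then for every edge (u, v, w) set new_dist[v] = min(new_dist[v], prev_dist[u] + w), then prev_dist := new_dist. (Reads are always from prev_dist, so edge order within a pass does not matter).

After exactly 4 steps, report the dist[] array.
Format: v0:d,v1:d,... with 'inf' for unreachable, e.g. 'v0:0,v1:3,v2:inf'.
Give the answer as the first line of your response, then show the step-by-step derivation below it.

v0:0,v1:46,v2:36,v3:inf,v4:18,v5:inf,v6:inf

step 1: dist = v0:0,v1:inf,v2:inf,v3:inf,v4:18,v5:inf,v6:inf
step 2: dist = v0:0,v1:inf,v2:36,v3:inf,v4:18,v5:inf,v6:inf
step 3: dist = v0:0,v1:46,v2:36,v3:inf,v4:18,v5:inf,v6:inf
step 4: dist = v0:0,v1:46,v2:36,v3:inf,v4:18,v5:inf,v6:inf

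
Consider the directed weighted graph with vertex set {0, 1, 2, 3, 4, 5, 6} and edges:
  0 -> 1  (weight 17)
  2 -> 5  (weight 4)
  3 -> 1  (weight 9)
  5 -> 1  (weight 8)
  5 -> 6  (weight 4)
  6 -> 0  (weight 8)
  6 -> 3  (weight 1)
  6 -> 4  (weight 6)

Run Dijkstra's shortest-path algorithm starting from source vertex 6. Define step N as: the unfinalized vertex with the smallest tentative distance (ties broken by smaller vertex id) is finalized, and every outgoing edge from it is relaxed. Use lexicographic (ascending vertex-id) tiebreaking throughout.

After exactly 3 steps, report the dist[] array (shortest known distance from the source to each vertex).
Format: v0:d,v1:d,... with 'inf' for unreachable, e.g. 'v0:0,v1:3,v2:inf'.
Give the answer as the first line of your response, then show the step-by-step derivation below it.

v0:8,v1:10,v2:inf,v3:1,v4:6,v5:inf,v6:0

step 1: dist = v0:8,v1:inf,v2:inf,v3:1,v4:6,v5:inf,v6:0
step 2: dist = v0:8,v1:10,v2:inf,v3:1,v4:6,v5:inf,v6:0
step 3: dist = v0:8,v1:10,v2:inf,v3:1,v4:6,v5:inf,v6:0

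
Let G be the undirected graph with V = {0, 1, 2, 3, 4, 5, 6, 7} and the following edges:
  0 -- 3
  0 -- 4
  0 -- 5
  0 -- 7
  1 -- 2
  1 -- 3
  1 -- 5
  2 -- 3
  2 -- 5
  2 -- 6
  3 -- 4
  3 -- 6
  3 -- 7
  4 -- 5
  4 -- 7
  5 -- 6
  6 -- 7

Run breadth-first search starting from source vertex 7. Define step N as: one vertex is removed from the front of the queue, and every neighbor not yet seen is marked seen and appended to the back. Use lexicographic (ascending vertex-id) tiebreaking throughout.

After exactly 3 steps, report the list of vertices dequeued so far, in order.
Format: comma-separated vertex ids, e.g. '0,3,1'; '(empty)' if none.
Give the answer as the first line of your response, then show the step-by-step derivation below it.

7,0,3

step 1: dequeue 7; queue=[0,3,4,6]; order=7
step 2: dequeue 0; queue=[3,4,6,5]; order=7,0
step 3: dequeue 3; queue=[4,6,5,1,2]; order=7,0,3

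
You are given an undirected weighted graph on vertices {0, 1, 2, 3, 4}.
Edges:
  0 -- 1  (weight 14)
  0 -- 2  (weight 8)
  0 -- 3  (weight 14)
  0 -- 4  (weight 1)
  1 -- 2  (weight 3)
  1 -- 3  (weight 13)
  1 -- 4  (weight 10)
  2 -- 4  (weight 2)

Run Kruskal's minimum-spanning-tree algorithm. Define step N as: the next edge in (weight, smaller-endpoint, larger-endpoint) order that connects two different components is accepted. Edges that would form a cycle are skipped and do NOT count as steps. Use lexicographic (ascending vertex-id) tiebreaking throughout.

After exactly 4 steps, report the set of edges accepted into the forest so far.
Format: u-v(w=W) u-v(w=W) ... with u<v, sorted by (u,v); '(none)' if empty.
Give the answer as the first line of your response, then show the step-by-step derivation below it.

0-4(w=1) 1-2(w=3) 1-3(w=13) 2-4(w=2)

step 1: add edge 0-4 (w=1); MST = {0-4(w=1)}
step 2: add edge 2-4 (w=2); MST = {0-4(w=1) 2-4(w=2)}
step 3: add edge 1-2 (w=3); MST = {0-4(w=1) 1-2(w=3) 2-4(w=2)}
step 4: add edge 1-3 (w=13); MST = {0-4(w=1) 1-2(w=3) 1-3(w=13) 2-4(w=2)}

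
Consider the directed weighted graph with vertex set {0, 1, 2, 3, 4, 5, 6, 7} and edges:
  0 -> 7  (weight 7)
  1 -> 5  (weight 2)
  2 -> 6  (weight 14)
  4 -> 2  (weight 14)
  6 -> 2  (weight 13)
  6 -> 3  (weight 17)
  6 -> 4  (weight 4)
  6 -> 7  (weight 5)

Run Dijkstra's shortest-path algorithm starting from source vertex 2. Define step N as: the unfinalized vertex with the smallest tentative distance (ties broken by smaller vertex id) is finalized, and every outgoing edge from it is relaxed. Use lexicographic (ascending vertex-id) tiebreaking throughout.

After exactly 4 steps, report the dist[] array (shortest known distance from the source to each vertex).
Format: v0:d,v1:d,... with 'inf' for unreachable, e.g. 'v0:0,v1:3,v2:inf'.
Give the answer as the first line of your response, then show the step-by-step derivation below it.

v0:inf,v1:inf,v2:0,v3:31,v4:18,v5:inf,v6:14,v7:19

step 1: dist = v0:inf,v1:inf,v2:0,v3:inf,v4:inf,v5:inf,v6:14,v7:inf
step 2: dist = v0:inf,v1:inf,v2:0,v3:31,v4:18,v5:inf,v6:14,v7:19
step 3: dist = v0:inf,v1:inf,v2:0,v3:31,v4:18,v5:inf,v6:14,v7:19
step 4: dist = v0:inf,v1:inf,v2:0,v3:31,v4:18,v5:inf,v6:14,v7:19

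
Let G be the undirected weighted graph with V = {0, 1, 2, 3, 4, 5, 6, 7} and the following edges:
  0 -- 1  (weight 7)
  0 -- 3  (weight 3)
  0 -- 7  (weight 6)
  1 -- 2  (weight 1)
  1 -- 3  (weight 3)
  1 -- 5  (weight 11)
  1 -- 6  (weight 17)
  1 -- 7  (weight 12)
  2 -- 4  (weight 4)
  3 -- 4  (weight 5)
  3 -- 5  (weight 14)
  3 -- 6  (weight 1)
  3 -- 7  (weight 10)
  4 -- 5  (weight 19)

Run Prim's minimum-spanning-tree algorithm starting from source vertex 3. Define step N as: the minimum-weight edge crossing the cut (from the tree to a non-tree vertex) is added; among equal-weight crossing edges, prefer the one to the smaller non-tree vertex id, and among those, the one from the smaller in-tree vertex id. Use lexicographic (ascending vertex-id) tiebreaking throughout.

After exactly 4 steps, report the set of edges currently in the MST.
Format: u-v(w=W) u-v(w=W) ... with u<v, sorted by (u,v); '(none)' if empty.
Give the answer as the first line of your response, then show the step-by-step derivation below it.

0-3(w=3) 1-2(w=1) 1-3(w=3) 3-6(w=1)

step 1: add edge 3-6 (w=1); MST = {3-6(w=1)}
step 2: add edge 0-3 (w=3); MST = {0-3(w=3) 3-6(w=1)}
step 3: add edge 1-3 (w=3); MST = {0-3(w=3) 1-3(w=3) 3-6(w=1)}
step 4: add edge 1-2 (w=1); MST = {0-3(w=3) 1-2(w=1) 1-3(w=3) 3-6(w=1)}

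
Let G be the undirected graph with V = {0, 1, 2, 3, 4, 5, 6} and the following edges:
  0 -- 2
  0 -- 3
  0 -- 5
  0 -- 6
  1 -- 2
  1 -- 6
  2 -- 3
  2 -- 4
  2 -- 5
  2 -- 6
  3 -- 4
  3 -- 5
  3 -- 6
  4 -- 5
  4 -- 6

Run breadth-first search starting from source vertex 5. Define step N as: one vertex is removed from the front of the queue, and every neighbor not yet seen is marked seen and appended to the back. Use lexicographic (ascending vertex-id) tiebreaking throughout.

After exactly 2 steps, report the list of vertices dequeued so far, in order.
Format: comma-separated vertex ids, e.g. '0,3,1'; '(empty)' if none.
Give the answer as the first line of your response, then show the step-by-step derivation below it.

5,0

step 1: dequeue 5; queue=[0,2,3,4]; order=5
step 2: dequeue 0; queue=[2,3,4,6]; order=5,0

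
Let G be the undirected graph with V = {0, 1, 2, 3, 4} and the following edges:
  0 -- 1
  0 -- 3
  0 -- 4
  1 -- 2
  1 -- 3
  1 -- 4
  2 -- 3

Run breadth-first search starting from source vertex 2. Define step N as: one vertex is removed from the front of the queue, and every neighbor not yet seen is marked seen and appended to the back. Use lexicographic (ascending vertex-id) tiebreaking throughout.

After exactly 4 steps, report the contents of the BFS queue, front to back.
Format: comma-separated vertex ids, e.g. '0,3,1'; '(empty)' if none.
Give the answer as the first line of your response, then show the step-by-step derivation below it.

4

step 1: dequeue 2; queue=[1,3]; order=2
step 2: dequeue 1; queue=[3,0,4]; order=2,1
step 3: dequeue 3; queue=[0,4]; order=2,1,3
step 4: dequeue 0; queue=[4]; order=2,1,3,0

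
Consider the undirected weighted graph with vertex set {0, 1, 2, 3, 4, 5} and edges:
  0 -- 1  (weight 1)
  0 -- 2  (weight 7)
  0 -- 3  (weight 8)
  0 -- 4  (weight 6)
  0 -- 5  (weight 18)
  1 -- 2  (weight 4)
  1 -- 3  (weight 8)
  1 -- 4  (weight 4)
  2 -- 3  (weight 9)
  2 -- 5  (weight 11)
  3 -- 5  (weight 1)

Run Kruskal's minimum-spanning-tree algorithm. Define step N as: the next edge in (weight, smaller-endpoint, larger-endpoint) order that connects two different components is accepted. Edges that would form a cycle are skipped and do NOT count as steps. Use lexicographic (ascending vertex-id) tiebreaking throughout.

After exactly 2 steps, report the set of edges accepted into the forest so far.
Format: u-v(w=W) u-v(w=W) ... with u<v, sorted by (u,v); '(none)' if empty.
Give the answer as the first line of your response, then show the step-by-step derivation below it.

0-1(w=1) 3-5(w=1)

step 1: add edge 0-1 (w=1); MST = {0-1(w=1)}
step 2: add edge 3-5 (w=1); MST = {0-1(w=1) 3-5(w=1)}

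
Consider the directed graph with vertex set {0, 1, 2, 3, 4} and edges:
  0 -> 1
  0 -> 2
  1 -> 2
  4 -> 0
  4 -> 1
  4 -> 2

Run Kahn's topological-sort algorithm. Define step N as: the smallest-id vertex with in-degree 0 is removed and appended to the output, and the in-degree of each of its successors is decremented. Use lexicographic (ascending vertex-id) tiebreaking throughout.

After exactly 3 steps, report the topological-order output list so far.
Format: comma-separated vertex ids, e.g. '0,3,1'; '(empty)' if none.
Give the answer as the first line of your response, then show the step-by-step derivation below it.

3,4,0

step 1: output 3; order=[3]; indeg=(1,2,3,0,0)
step 2: output 4; order=[3,4]; indeg=(0,1,2,0,0)
step 3: output 0; order=[3,4,0]; indeg=(0,0,1,0,0)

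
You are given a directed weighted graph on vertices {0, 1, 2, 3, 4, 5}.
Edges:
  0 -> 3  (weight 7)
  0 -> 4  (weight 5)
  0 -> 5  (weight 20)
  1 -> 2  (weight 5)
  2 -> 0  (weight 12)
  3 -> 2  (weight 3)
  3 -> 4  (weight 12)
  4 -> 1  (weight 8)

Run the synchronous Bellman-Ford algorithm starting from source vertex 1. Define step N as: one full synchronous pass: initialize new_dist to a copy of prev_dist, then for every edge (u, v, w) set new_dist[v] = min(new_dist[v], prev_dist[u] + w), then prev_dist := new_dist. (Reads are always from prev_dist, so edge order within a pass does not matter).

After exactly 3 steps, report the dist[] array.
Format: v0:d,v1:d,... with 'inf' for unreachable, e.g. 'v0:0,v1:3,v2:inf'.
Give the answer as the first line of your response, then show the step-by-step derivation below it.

v0:17,v1:0,v2:5,v3:24,v4:22,v5:37

step 1: dist = v0:inf,v1:0,v2:5,v3:inf,v4:inf,v5:inf
step 2: dist = v0:17,v1:0,v2:5,v3:inf,v4:inf,v5:inf
step 3: dist = v0:17,v1:0,v2:5,v3:24,v4:22,v5:37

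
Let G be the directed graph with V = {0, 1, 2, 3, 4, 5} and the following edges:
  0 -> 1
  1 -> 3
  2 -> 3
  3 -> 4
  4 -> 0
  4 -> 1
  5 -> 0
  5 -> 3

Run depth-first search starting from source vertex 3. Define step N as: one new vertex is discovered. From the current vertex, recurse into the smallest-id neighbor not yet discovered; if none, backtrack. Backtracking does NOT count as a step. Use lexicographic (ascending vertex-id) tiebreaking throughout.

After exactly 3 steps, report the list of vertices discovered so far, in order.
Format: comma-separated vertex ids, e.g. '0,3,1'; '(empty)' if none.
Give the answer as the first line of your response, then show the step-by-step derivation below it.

3,4,0

step 1: discover 3; path=3; order=3
step 2: discover 4; path=3>4; order=3,4
step 3: discover 0; path=3>4>0; order=3,4,0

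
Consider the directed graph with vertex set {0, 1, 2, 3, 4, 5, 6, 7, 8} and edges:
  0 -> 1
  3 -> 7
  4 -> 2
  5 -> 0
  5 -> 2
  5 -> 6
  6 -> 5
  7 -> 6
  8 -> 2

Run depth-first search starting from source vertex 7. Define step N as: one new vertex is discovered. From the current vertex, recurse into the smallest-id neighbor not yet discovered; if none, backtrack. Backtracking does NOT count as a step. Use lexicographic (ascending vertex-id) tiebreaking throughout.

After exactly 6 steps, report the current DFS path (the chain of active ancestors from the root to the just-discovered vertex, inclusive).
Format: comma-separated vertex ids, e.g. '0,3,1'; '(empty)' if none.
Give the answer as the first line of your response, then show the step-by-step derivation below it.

7,6,5,2

step 1: discover 7; path=7; order=7
step 2: discover 6; path=7>6; order=7,6
step 3: discover 5; path=7>6>5; order=7,6,5
step 4: discover 0; path=7>6>5>0; order=7,6,5,0
step 5: discover 1; path=7>6>5>0>1; order=7,6,5,0,1
step 6: discover 2; path=7>6>5>2; order=7,6,5,0,1,2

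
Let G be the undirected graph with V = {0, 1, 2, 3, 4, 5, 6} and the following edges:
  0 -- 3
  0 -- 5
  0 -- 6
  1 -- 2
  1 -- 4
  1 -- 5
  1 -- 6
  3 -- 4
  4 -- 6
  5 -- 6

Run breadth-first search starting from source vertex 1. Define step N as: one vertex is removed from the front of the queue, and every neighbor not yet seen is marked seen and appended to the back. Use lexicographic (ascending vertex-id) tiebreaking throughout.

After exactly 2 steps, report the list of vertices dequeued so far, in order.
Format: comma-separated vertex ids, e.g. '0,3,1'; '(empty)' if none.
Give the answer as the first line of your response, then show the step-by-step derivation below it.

1,2

step 1: dequeue 1; queue=[2,4,5,6]; order=1
step 2: dequeue 2; queue=[4,5,6]; order=1,2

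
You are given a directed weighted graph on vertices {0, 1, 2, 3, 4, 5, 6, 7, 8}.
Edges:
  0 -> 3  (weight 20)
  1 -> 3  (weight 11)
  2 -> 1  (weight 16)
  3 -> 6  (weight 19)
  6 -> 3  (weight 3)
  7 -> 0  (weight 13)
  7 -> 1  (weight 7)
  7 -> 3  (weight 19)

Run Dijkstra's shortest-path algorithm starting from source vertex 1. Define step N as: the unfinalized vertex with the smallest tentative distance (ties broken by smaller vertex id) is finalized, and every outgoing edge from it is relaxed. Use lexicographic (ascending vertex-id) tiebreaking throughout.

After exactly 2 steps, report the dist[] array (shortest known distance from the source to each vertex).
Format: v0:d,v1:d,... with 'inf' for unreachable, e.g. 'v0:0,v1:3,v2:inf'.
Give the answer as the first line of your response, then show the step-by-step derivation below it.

v0:inf,v1:0,v2:inf,v3:11,v4:inf,v5:inf,v6:30,v7:inf,v8:inf

step 1: dist = v0:inf,v1:0,v2:inf,v3:11,v4:inf,v5:inf,v6:inf,v7:inf,v8:inf
step 2: dist = v0:inf,v1:0,v2:inf,v3:11,v4:inf,v5:inf,v6:30,v7:inf,v8:inf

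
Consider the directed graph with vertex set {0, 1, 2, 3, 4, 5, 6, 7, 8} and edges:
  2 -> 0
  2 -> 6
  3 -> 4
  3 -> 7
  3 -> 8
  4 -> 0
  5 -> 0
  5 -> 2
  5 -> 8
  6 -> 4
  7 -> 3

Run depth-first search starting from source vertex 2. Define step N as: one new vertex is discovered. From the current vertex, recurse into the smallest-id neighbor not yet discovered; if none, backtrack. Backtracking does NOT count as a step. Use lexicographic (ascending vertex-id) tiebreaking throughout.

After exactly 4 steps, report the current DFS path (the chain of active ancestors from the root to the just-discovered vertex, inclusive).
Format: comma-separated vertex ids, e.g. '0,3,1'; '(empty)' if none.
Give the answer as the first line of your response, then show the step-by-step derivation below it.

2,6,4

step 1: discover 2; path=2; order=2
step 2: discover 0; path=2>0; order=2,0
step 3: discover 6; path=2>6; order=2,0,6
step 4: discover 4; path=2>6>4; order=2,0,6,4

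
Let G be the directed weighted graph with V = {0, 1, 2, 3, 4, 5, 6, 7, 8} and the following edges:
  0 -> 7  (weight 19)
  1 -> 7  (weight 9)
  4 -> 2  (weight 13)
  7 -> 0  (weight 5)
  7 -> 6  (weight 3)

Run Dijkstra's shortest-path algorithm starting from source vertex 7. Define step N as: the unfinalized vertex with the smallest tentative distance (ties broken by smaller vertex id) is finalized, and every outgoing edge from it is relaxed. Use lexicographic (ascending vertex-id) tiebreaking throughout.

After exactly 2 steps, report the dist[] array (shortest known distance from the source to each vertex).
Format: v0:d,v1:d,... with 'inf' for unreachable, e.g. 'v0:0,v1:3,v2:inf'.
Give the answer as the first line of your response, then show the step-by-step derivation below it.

v0:5,v1:inf,v2:inf,v3:inf,v4:inf,v5:inf,v6:3,v7:0,v8:inf

step 1: dist = v0:5,v1:inf,v2:inf,v3:inf,v4:inf,v5:inf,v6:3,v7:0,v8:inf
step 2: dist = v0:5,v1:inf,v2:inf,v3:inf,v4:inf,v5:inf,v6:3,v7:0,v8:inf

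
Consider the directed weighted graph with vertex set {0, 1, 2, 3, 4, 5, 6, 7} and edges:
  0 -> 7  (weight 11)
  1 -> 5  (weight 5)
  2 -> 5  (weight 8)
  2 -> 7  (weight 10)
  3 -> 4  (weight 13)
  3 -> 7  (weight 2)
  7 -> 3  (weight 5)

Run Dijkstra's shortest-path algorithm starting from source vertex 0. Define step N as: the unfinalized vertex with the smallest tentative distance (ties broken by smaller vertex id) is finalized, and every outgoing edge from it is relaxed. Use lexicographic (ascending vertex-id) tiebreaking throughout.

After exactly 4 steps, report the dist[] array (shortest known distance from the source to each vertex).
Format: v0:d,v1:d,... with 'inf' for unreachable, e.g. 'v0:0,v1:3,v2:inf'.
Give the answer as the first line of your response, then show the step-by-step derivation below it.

v0:0,v1:inf,v2:inf,v3:16,v4:29,v5:inf,v6:inf,v7:11

step 1: dist = v0:0,v1:inf,v2:inf,v3:inf,v4:inf,v5:inf,v6:inf,v7:11
step 2: dist = v0:0,v1:inf,v2:inf,v3:16,v4:inf,v5:inf,v6:inf,v7:11
step 3: dist = v0:0,v1:inf,v2:inf,v3:16,v4:29,v5:inf,v6:inf,v7:11
step 4: dist = v0:0,v1:inf,v2:inf,v3:16,v4:29,v5:inf,v6:inf,v7:11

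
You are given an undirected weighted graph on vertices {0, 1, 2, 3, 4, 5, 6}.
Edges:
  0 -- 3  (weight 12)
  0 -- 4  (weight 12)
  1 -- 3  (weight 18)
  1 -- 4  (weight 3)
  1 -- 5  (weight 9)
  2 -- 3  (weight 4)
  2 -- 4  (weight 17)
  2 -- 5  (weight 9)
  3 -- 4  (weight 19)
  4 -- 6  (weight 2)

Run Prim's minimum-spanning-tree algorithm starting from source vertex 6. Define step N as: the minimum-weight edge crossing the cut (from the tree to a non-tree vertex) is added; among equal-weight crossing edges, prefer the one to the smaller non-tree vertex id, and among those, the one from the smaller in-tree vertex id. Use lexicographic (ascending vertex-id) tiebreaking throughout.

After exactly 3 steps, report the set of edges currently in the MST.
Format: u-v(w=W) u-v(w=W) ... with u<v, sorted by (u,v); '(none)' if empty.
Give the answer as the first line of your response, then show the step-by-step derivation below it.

1-4(w=3) 1-5(w=9) 4-6(w=2)

step 1: add edge 4-6 (w=2); MST = {4-6(w=2)}
step 2: add edge 1-4 (w=3); MST = {1-4(w=3) 4-6(w=2)}
step 3: add edge 1-5 (w=9); MST = {1-4(w=3) 1-5(w=9) 4-6(w=2)}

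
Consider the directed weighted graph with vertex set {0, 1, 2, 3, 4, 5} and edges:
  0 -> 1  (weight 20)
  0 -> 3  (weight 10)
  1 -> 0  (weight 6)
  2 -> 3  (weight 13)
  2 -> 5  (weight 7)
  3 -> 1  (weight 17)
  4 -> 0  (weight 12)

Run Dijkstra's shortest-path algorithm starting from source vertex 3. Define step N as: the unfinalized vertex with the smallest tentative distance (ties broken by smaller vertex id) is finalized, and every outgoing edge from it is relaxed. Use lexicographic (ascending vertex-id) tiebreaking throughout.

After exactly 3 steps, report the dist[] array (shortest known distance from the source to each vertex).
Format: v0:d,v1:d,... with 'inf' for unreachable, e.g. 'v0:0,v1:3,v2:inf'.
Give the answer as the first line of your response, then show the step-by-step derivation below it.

v0:23,v1:17,v2:inf,v3:0,v4:inf,v5:inf

step 1: dist = v0:inf,v1:17,v2:inf,v3:0,v4:inf,v5:inf
step 2: dist = v0:23,v1:17,v2:inf,v3:0,v4:inf,v5:inf
step 3: dist = v0:23,v1:17,v2:inf,v3:0,v4:inf,v5:inf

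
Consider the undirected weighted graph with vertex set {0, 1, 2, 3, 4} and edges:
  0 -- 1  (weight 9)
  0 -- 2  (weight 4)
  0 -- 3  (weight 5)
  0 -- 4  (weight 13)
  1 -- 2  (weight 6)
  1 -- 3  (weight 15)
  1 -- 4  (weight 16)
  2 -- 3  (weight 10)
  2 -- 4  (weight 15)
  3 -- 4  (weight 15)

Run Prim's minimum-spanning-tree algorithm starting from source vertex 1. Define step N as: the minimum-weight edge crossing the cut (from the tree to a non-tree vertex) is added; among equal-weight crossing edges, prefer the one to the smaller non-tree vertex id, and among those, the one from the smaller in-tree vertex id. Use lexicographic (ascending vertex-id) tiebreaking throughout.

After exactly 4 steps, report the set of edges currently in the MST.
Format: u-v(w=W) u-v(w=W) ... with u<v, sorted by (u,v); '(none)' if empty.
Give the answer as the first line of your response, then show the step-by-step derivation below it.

0-2(w=4) 0-3(w=5) 0-4(w=13) 1-2(w=6)

step 1: add edge 1-2 (w=6); MST = {1-2(w=6)}
step 2: add edge 0-2 (w=4); MST = {0-2(w=4) 1-2(w=6)}
step 3: add edge 0-3 (w=5); MST = {0-2(w=4) 0-3(w=5) 1-2(w=6)}
step 4: add edge 0-4 (w=13); MST = {0-2(w=4) 0-3(w=5) 0-4(w=13) 1-2(w=6)}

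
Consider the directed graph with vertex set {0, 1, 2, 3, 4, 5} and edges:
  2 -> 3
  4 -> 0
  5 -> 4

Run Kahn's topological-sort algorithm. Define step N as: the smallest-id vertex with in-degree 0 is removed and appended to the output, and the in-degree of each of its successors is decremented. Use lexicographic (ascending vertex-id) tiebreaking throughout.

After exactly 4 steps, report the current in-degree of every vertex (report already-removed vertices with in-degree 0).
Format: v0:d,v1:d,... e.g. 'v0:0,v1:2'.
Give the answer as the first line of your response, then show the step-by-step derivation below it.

v0:1,v1:0,v2:0,v3:0,v4:0,v5:0

step 1: output 1; order=[1]; indeg=(1,0,0,1,1,0)
step 2: output 2; order=[1,2]; indeg=(1,0,0,0,1,0)
step 3: output 3; order=[1,2,3]; indeg=(1,0,0,0,1,0)
step 4: output 5; order=[1,2,3,5]; indeg=(1,0,0,0,0,0)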